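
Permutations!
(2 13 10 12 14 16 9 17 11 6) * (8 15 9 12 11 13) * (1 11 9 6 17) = (1 11 17 13 10 9)(2 8 15 6)(12 14 16) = [0, 11, 8, 3, 4, 5, 2, 7, 15, 1, 9, 17, 14, 10, 16, 6, 12, 13]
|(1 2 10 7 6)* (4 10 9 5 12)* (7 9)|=20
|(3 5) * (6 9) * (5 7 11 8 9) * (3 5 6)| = |(3 7 11 8 9)| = 5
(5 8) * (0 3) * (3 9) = [9, 1, 2, 0, 4, 8, 6, 7, 5, 3] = (0 9 3)(5 8)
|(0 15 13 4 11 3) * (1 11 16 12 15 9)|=|(0 9 1 11 3)(4 16 12 15 13)|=5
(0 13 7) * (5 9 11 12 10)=(0 13 7)(5 9 11 12 10)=[13, 1, 2, 3, 4, 9, 6, 0, 8, 11, 5, 12, 10, 7]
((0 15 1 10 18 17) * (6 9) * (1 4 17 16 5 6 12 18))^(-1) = ((0 15 4 17)(1 10)(5 6 9 12 18 16))^(-1) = (0 17 4 15)(1 10)(5 16 18 12 9 6)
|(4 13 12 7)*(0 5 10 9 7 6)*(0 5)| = 8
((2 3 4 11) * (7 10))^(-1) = ((2 3 4 11)(7 10))^(-1) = (2 11 4 3)(7 10)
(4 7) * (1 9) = (1 9)(4 7) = [0, 9, 2, 3, 7, 5, 6, 4, 8, 1]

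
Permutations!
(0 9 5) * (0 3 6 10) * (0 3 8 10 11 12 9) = (3 6 11 12 9 5 8 10) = [0, 1, 2, 6, 4, 8, 11, 7, 10, 5, 3, 12, 9]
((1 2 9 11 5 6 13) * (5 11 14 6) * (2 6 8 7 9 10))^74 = ((1 6 13)(2 10)(7 9 14 8))^74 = (1 13 6)(7 14)(8 9)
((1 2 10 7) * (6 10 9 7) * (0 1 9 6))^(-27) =(0 6 1 10 2)(7 9)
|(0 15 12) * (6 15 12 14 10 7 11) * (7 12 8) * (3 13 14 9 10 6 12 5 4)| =|(0 8 7 11 12)(3 13 14 6 15 9 10 5 4)| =45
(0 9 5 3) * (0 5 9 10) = (0 10)(3 5) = [10, 1, 2, 5, 4, 3, 6, 7, 8, 9, 0]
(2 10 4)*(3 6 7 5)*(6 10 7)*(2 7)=[0, 1, 2, 10, 7, 3, 6, 5, 8, 9, 4]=(3 10 4 7 5)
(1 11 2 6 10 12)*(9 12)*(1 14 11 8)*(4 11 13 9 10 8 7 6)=[0, 7, 4, 3, 11, 5, 8, 6, 1, 12, 10, 2, 14, 9, 13]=(1 7 6 8)(2 4 11)(9 12 14 13)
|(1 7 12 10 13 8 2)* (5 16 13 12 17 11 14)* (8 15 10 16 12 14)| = |(1 7 17 11 8 2)(5 12 16 13 15 10 14)| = 42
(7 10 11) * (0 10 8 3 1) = (0 10 11 7 8 3 1) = [10, 0, 2, 1, 4, 5, 6, 8, 3, 9, 11, 7]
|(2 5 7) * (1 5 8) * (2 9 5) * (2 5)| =|(1 5 7 9 2 8)| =6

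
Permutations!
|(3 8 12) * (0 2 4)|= 3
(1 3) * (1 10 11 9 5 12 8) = (1 3 10 11 9 5 12 8) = [0, 3, 2, 10, 4, 12, 6, 7, 1, 5, 11, 9, 8]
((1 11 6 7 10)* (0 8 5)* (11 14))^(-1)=(0 5 8)(1 10 7 6 11 14)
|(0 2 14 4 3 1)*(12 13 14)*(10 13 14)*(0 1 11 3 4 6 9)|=|(0 2 12 14 6 9)(3 11)(10 13)|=6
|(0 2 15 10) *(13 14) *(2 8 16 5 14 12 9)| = 11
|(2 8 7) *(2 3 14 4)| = |(2 8 7 3 14 4)| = 6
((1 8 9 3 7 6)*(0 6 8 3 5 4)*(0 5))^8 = ((0 6 1 3 7 8 9)(4 5))^8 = (0 6 1 3 7 8 9)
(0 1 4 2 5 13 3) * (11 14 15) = (0 1 4 2 5 13 3)(11 14 15) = [1, 4, 5, 0, 2, 13, 6, 7, 8, 9, 10, 14, 12, 3, 15, 11]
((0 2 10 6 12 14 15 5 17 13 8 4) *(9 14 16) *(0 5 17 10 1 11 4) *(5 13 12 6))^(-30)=(17)(0 13 11 2 8 4 1)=((0 2 1 11 4 13 8)(5 10)(9 14 15 17 12 16))^(-30)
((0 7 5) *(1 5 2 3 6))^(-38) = (0 6 7 1 2 5 3)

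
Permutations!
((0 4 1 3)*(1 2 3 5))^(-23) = (0 4 2 3)(1 5)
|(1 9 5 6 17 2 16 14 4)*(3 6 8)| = |(1 9 5 8 3 6 17 2 16 14 4)| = 11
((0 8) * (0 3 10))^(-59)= ((0 8 3 10))^(-59)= (0 8 3 10)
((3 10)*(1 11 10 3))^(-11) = (1 11 10)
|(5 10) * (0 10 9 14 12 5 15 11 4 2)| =12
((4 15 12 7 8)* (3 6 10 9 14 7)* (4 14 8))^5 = ((3 6 10 9 8 14 7 4 15 12))^5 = (3 14)(4 10)(6 7)(8 12)(9 15)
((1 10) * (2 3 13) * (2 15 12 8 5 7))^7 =((1 10)(2 3 13 15 12 8 5 7))^7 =(1 10)(2 7 5 8 12 15 13 3)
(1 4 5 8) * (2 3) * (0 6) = [6, 4, 3, 2, 5, 8, 0, 7, 1] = (0 6)(1 4 5 8)(2 3)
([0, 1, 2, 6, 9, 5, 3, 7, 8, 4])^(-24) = (9)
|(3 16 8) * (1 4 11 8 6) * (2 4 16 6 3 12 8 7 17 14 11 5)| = 12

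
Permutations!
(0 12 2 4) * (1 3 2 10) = [12, 3, 4, 2, 0, 5, 6, 7, 8, 9, 1, 11, 10] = (0 12 10 1 3 2 4)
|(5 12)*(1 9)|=|(1 9)(5 12)|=2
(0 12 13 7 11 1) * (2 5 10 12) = (0 2 5 10 12 13 7 11 1) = [2, 0, 5, 3, 4, 10, 6, 11, 8, 9, 12, 1, 13, 7]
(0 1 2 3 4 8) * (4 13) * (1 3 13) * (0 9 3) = (1 2 13 4 8 9 3) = [0, 2, 13, 1, 8, 5, 6, 7, 9, 3, 10, 11, 12, 4]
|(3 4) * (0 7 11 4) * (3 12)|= 6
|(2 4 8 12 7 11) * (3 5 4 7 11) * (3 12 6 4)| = 12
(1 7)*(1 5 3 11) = (1 7 5 3 11) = [0, 7, 2, 11, 4, 3, 6, 5, 8, 9, 10, 1]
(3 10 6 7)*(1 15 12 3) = (1 15 12 3 10 6 7) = [0, 15, 2, 10, 4, 5, 7, 1, 8, 9, 6, 11, 3, 13, 14, 12]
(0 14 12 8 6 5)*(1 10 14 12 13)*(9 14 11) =(0 12 8 6 5)(1 10 11 9 14 13) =[12, 10, 2, 3, 4, 0, 5, 7, 6, 14, 11, 9, 8, 1, 13]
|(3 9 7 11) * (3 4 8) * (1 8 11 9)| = |(1 8 3)(4 11)(7 9)| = 6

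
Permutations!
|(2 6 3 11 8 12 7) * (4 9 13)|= 21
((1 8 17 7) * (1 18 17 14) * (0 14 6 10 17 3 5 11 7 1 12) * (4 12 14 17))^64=(3 18 7 11 5)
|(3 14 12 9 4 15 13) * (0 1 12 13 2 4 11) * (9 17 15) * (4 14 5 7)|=14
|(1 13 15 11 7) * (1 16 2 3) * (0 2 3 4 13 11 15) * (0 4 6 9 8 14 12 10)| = 40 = |(0 2 6 9 8 14 12 10)(1 11 7 16 3)(4 13)|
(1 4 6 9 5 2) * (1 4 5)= (1 5 2 4 6 9)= [0, 5, 4, 3, 6, 2, 9, 7, 8, 1]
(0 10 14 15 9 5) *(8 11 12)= (0 10 14 15 9 5)(8 11 12)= [10, 1, 2, 3, 4, 0, 6, 7, 11, 5, 14, 12, 8, 13, 15, 9]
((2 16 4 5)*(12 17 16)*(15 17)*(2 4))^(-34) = (2 12 15 17 16)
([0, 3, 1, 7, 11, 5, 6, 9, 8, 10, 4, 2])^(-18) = (1 11 10 7)(2 4 9 3)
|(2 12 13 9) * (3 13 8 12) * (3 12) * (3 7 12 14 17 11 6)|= 24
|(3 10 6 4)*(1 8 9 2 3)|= 8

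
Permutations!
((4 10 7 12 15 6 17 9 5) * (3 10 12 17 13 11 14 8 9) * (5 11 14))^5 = ((3 10 7 17)(4 12 15 6 13 14 8 9 11 5))^5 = (3 10 7 17)(4 14)(5 13)(6 11)(8 12)(9 15)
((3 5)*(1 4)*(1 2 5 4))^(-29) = ((2 5 3 4))^(-29) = (2 4 3 5)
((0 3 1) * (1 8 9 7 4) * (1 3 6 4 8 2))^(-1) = (0 1 2 3 4 6)(7 9 8)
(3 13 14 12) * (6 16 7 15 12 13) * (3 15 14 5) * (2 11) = (2 11)(3 6 16 7 14 13 5)(12 15) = [0, 1, 11, 6, 4, 3, 16, 14, 8, 9, 10, 2, 15, 5, 13, 12, 7]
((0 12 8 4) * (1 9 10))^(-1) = (0 4 8 12)(1 10 9)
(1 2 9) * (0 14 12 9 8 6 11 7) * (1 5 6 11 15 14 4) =(0 4 1 2 8 11 7)(5 6 15 14 12 9) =[4, 2, 8, 3, 1, 6, 15, 0, 11, 5, 10, 7, 9, 13, 12, 14]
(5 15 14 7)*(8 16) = (5 15 14 7)(8 16) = [0, 1, 2, 3, 4, 15, 6, 5, 16, 9, 10, 11, 12, 13, 7, 14, 8]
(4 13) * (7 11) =[0, 1, 2, 3, 13, 5, 6, 11, 8, 9, 10, 7, 12, 4] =(4 13)(7 11)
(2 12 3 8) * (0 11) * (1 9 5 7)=(0 11)(1 9 5 7)(2 12 3 8)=[11, 9, 12, 8, 4, 7, 6, 1, 2, 5, 10, 0, 3]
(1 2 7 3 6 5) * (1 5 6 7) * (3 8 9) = (1 2)(3 7 8 9) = [0, 2, 1, 7, 4, 5, 6, 8, 9, 3]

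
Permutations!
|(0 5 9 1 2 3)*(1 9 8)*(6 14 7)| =6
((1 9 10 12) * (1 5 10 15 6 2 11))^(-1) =(1 11 2 6 15 9)(5 12 10)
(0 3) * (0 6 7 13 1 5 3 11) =(0 11)(1 5 3 6 7 13) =[11, 5, 2, 6, 4, 3, 7, 13, 8, 9, 10, 0, 12, 1]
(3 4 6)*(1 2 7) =[0, 2, 7, 4, 6, 5, 3, 1] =(1 2 7)(3 4 6)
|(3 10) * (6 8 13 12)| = 4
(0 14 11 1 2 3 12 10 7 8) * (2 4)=(0 14 11 1 4 2 3 12 10 7 8)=[14, 4, 3, 12, 2, 5, 6, 8, 0, 9, 7, 1, 10, 13, 11]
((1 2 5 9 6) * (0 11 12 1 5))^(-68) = (0 12 2 11 1)(5 9 6)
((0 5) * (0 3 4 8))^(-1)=(0 8 4 3 5)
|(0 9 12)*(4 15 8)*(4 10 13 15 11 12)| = 20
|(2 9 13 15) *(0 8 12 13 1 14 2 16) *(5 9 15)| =11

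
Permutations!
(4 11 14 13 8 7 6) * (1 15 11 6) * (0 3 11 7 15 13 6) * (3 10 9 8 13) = (0 10 9 8 15 7 1 3 11 14 6 4) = [10, 3, 2, 11, 0, 5, 4, 1, 15, 8, 9, 14, 12, 13, 6, 7]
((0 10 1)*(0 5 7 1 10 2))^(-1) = (10)(0 2)(1 7 5) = ((10)(0 2)(1 5 7))^(-1)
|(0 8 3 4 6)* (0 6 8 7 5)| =|(0 7 5)(3 4 8)| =3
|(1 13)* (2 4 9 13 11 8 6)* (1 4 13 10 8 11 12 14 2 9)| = |(1 12 14 2 13 4)(6 9 10 8)| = 12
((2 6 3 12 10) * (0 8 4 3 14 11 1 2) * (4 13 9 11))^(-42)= ((0 8 13 9 11 1 2 6 14 4 3 12 10))^(-42)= (0 3 6 11 8 12 14 1 13 10 4 2 9)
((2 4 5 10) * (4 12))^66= ((2 12 4 5 10))^66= (2 12 4 5 10)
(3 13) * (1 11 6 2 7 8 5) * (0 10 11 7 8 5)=(0 10 11 6 2 8)(1 7 5)(3 13)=[10, 7, 8, 13, 4, 1, 2, 5, 0, 9, 11, 6, 12, 3]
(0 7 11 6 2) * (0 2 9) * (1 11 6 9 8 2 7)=(0 1 11 9)(2 7 6 8)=[1, 11, 7, 3, 4, 5, 8, 6, 2, 0, 10, 9]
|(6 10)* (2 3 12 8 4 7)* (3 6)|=|(2 6 10 3 12 8 4 7)|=8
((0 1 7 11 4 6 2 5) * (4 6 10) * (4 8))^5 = (0 2 11 1 5 6 7)(4 8 10)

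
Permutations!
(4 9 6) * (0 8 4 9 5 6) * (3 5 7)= (0 8 4 7 3 5 6 9)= [8, 1, 2, 5, 7, 6, 9, 3, 4, 0]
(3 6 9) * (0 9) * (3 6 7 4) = (0 9 6)(3 7 4) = [9, 1, 2, 7, 3, 5, 0, 4, 8, 6]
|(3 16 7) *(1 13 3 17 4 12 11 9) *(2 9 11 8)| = 11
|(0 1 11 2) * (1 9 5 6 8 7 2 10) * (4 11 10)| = |(0 9 5 6 8 7 2)(1 10)(4 11)| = 14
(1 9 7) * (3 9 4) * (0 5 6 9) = (0 5 6 9 7 1 4 3) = [5, 4, 2, 0, 3, 6, 9, 1, 8, 7]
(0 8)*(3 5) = (0 8)(3 5) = [8, 1, 2, 5, 4, 3, 6, 7, 0]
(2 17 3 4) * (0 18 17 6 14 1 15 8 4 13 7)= (0 18 17 3 13 7)(1 15 8 4 2 6 14)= [18, 15, 6, 13, 2, 5, 14, 0, 4, 9, 10, 11, 12, 7, 1, 8, 16, 3, 17]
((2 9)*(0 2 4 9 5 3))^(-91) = (0 2 5 3)(4 9)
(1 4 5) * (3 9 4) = [0, 3, 2, 9, 5, 1, 6, 7, 8, 4] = (1 3 9 4 5)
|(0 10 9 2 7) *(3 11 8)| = 15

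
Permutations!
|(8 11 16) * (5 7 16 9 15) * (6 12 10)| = 21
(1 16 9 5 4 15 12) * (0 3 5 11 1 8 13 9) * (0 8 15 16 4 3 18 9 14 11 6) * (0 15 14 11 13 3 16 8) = (0 18 9 6 15 12 14 13 11 1 4 8 3 5 16) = [18, 4, 2, 5, 8, 16, 15, 7, 3, 6, 10, 1, 14, 11, 13, 12, 0, 17, 9]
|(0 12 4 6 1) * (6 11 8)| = 7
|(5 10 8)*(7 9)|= |(5 10 8)(7 9)|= 6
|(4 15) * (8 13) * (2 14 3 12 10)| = 10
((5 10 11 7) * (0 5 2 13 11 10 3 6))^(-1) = (0 6 3 5)(2 7 11 13)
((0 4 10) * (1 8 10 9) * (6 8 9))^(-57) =(0 8 4 10 6)(1 9)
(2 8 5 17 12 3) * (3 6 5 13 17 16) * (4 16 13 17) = (2 8 17 12 6 5 13 4 16 3) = [0, 1, 8, 2, 16, 13, 5, 7, 17, 9, 10, 11, 6, 4, 14, 15, 3, 12]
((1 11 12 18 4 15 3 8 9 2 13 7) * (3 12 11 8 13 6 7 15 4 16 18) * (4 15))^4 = (18)(1 6 9)(2 8 7)(3 12 15 4 13) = ((1 8 9 2 6 7)(3 13 4 15 12)(16 18))^4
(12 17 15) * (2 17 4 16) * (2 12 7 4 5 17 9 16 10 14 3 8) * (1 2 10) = (1 2 9 16 12 5 17 15 7 4)(3 8 10 14) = [0, 2, 9, 8, 1, 17, 6, 4, 10, 16, 14, 11, 5, 13, 3, 7, 12, 15]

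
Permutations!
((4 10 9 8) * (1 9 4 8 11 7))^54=(1 11)(7 9)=((1 9 11 7)(4 10))^54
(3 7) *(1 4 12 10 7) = (1 4 12 10 7 3) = [0, 4, 2, 1, 12, 5, 6, 3, 8, 9, 7, 11, 10]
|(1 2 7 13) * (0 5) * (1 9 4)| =6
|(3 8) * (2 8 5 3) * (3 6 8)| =|(2 3 5 6 8)| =5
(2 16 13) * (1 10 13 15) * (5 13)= [0, 10, 16, 3, 4, 13, 6, 7, 8, 9, 5, 11, 12, 2, 14, 1, 15]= (1 10 5 13 2 16 15)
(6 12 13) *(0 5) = (0 5)(6 12 13) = [5, 1, 2, 3, 4, 0, 12, 7, 8, 9, 10, 11, 13, 6]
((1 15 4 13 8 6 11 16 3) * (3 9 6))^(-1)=((1 15 4 13 8 3)(6 11 16 9))^(-1)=(1 3 8 13 4 15)(6 9 16 11)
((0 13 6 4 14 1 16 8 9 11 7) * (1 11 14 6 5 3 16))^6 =((0 13 5 3 16 8 9 14 11 7)(4 6))^6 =(0 9 5 11 16)(3 7 8 13 14)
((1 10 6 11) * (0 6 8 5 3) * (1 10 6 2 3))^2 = ((0 2 3)(1 6 11 10 8 5))^2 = (0 3 2)(1 11 8)(5 6 10)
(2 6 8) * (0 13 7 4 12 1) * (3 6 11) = (0 13 7 4 12 1)(2 11 3 6 8) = [13, 0, 11, 6, 12, 5, 8, 4, 2, 9, 10, 3, 1, 7]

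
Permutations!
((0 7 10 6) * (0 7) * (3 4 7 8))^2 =((3 4 7 10 6 8))^2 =(3 7 6)(4 10 8)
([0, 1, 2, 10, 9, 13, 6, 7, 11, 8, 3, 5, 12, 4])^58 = [0, 1, 2, 3, 5, 8, 6, 7, 4, 13, 10, 9, 12, 11]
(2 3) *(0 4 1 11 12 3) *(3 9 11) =[4, 3, 0, 2, 1, 5, 6, 7, 8, 11, 10, 12, 9] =(0 4 1 3 2)(9 11 12)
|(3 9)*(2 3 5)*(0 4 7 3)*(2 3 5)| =|(0 4 7 5 3 9 2)| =7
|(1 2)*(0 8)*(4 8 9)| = 4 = |(0 9 4 8)(1 2)|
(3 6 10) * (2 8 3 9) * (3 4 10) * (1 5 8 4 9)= (1 5 8 9 2 4 10)(3 6)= [0, 5, 4, 6, 10, 8, 3, 7, 9, 2, 1]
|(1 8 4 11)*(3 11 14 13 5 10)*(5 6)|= 10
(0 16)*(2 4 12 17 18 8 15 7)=(0 16)(2 4 12 17 18 8 15 7)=[16, 1, 4, 3, 12, 5, 6, 2, 15, 9, 10, 11, 17, 13, 14, 7, 0, 18, 8]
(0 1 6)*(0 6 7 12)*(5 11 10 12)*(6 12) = (0 1 7 5 11 10 6 12) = [1, 7, 2, 3, 4, 11, 12, 5, 8, 9, 6, 10, 0]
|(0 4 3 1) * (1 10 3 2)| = 4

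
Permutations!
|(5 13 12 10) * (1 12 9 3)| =|(1 12 10 5 13 9 3)| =7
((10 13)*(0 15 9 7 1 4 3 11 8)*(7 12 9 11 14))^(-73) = (0 8 11 15)(1 3 7 4 14)(9 12)(10 13)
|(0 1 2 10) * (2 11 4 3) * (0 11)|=|(0 1)(2 10 11 4 3)|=10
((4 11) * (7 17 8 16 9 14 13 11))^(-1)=(4 11 13 14 9 16 8 17 7)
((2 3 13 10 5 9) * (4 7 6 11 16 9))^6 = (2 7 3 6 13 11 10 16 5 9 4)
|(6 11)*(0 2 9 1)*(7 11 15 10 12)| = 12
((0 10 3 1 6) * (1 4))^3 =(0 4)(1 10)(3 6) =((0 10 3 4 1 6))^3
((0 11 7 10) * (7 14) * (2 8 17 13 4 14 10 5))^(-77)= ((0 11 10)(2 8 17 13 4 14 7 5))^(-77)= (0 11 10)(2 13 7 8 4 5 17 14)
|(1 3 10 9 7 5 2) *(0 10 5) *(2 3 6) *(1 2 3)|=|(0 10 9 7)(1 6 3 5)|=4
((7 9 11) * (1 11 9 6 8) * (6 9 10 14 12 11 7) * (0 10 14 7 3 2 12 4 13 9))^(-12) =((0 10 7)(1 3 2 12 11 6 8)(4 13 9 14))^(-12) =(14)(1 2 11 8 3 12 6)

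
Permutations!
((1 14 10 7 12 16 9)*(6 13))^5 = (1 16 7 14 9 12 10)(6 13)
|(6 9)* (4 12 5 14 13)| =10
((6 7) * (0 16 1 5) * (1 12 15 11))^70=(16)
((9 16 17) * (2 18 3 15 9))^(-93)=(2 16 15 18 17 9 3)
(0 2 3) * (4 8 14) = (0 2 3)(4 8 14) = [2, 1, 3, 0, 8, 5, 6, 7, 14, 9, 10, 11, 12, 13, 4]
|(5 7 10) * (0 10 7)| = 3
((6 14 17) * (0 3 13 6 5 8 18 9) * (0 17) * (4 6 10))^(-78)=((0 3 13 10 4 6 14)(5 8 18 9 17))^(-78)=(0 14 6 4 10 13 3)(5 18 17 8 9)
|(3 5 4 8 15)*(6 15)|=6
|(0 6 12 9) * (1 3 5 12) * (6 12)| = |(0 12 9)(1 3 5 6)| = 12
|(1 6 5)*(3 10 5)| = 5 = |(1 6 3 10 5)|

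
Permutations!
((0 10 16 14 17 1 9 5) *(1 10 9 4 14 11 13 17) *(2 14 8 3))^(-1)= ((0 9 5)(1 4 8 3 2 14)(10 16 11 13 17))^(-1)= (0 5 9)(1 14 2 3 8 4)(10 17 13 11 16)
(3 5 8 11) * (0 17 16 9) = [17, 1, 2, 5, 4, 8, 6, 7, 11, 0, 10, 3, 12, 13, 14, 15, 9, 16] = (0 17 16 9)(3 5 8 11)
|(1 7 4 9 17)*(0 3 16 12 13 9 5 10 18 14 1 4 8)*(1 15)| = 16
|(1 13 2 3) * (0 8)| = |(0 8)(1 13 2 3)| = 4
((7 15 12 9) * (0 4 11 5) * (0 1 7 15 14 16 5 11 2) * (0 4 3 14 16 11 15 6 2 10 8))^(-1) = (0 8 10 4 2 6 9 12 15 11 14 3)(1 5 16 7)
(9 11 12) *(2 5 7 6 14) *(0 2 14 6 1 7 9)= (14)(0 2 5 9 11 12)(1 7)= [2, 7, 5, 3, 4, 9, 6, 1, 8, 11, 10, 12, 0, 13, 14]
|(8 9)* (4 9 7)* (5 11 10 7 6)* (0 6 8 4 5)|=4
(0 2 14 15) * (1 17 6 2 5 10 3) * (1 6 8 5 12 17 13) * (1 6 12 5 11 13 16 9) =(0 5 10 3 12 17 8 11 13 6 2 14 15)(1 16 9) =[5, 16, 14, 12, 4, 10, 2, 7, 11, 1, 3, 13, 17, 6, 15, 0, 9, 8]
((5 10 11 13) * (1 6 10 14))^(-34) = (1 6 10 11 13 5 14)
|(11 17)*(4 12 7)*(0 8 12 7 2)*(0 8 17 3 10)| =|(0 17 11 3 10)(2 8 12)(4 7)| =30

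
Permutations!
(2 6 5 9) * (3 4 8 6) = (2 3 4 8 6 5 9) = [0, 1, 3, 4, 8, 9, 5, 7, 6, 2]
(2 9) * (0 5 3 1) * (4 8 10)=[5, 0, 9, 1, 8, 3, 6, 7, 10, 2, 4]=(0 5 3 1)(2 9)(4 8 10)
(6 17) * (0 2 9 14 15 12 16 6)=(0 2 9 14 15 12 16 6 17)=[2, 1, 9, 3, 4, 5, 17, 7, 8, 14, 10, 11, 16, 13, 15, 12, 6, 0]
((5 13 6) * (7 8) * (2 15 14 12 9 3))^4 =((2 15 14 12 9 3)(5 13 6)(7 8))^4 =(2 9 14)(3 12 15)(5 13 6)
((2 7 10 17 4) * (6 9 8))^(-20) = ((2 7 10 17 4)(6 9 8))^(-20) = (17)(6 9 8)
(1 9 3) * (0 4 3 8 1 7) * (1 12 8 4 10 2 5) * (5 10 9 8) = [9, 8, 10, 7, 3, 1, 6, 0, 12, 4, 2, 11, 5] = (0 9 4 3 7)(1 8 12 5)(2 10)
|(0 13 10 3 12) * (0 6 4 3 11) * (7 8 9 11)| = |(0 13 10 7 8 9 11)(3 12 6 4)| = 28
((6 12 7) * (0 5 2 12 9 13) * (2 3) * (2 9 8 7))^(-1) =(0 13 9 3 5)(2 12)(6 7 8)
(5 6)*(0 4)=[4, 1, 2, 3, 0, 6, 5]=(0 4)(5 6)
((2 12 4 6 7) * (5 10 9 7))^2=((2 12 4 6 5 10 9 7))^2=(2 4 5 9)(6 10 7 12)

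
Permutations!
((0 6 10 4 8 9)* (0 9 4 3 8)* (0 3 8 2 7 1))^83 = (0 10 4 2 1 6 8 3 7)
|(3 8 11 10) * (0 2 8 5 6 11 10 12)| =9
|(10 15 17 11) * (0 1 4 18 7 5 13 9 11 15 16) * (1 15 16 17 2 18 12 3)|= |(0 15 2 18 7 5 13 9 11 10 17 16)(1 4 12 3)|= 12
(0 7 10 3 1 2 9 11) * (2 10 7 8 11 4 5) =[8, 10, 9, 1, 5, 2, 6, 7, 11, 4, 3, 0] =(0 8 11)(1 10 3)(2 9 4 5)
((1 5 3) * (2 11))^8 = (11)(1 3 5)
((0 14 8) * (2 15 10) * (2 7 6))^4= ((0 14 8)(2 15 10 7 6))^4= (0 14 8)(2 6 7 10 15)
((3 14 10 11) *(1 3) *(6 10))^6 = (14)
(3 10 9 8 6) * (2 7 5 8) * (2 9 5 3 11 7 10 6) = (2 10 5 8)(3 6 11 7) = [0, 1, 10, 6, 4, 8, 11, 3, 2, 9, 5, 7]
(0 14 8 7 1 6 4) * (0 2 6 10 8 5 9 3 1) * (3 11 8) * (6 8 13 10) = (0 14 5 9 11 13 10 3 1 6 4 2 8 7) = [14, 6, 8, 1, 2, 9, 4, 0, 7, 11, 3, 13, 12, 10, 5]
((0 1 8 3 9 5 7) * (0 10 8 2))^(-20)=((0 1 2)(3 9 5 7 10 8))^(-20)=(0 1 2)(3 10 5)(7 9 8)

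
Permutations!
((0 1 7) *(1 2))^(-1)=((0 2 1 7))^(-1)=(0 7 1 2)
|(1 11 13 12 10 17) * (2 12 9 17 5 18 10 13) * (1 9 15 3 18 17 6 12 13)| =|(1 11 2 13 15 3 18 10 5 17 9 6 12)| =13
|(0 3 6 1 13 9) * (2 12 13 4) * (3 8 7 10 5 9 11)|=24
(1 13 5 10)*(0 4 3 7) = (0 4 3 7)(1 13 5 10) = [4, 13, 2, 7, 3, 10, 6, 0, 8, 9, 1, 11, 12, 5]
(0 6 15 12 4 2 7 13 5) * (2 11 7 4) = (0 6 15 12 2 4 11 7 13 5) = [6, 1, 4, 3, 11, 0, 15, 13, 8, 9, 10, 7, 2, 5, 14, 12]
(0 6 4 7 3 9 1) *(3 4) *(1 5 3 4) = (0 6 4 7 1)(3 9 5) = [6, 0, 2, 9, 7, 3, 4, 1, 8, 5]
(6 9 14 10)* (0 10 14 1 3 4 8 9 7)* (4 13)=(14)(0 10 6 7)(1 3 13 4 8 9)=[10, 3, 2, 13, 8, 5, 7, 0, 9, 1, 6, 11, 12, 4, 14]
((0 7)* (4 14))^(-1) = (0 7)(4 14)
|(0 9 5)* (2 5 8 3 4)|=|(0 9 8 3 4 2 5)|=7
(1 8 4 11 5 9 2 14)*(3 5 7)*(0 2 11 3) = (0 2 14 1 8 4 3 5 9 11 7) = [2, 8, 14, 5, 3, 9, 6, 0, 4, 11, 10, 7, 12, 13, 1]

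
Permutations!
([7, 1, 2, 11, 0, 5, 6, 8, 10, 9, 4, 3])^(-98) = [8, 1, 2, 3, 7, 5, 6, 10, 4, 9, 0, 11]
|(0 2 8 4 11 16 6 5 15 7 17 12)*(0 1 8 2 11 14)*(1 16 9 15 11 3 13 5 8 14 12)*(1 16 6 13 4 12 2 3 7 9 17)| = |(0 7 1 14)(2 3 4)(5 11 17 16 13)(6 8 12)(9 15)| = 60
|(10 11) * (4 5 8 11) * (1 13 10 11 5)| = |(1 13 10 4)(5 8)| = 4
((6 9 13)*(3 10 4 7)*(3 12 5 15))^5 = (3 5 7 10 15 12 4)(6 13 9)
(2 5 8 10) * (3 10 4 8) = [0, 1, 5, 10, 8, 3, 6, 7, 4, 9, 2] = (2 5 3 10)(4 8)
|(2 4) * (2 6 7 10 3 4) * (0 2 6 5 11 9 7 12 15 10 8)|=|(0 2 6 12 15 10 3 4 5 11 9 7 8)|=13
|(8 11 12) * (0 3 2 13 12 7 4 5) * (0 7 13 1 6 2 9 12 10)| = |(0 3 9 12 8 11 13 10)(1 6 2)(4 5 7)| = 24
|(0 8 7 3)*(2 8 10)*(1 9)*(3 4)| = |(0 10 2 8 7 4 3)(1 9)| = 14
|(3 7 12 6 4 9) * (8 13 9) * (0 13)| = |(0 13 9 3 7 12 6 4 8)| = 9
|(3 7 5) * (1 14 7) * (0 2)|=10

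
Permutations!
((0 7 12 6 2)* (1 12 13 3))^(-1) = (0 2 6 12 1 3 13 7)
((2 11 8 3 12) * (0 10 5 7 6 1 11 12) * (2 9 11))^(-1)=(0 3 8 11 9 12 2 1 6 7 5 10)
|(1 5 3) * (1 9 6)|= 5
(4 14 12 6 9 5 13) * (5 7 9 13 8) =(4 14 12 6 13)(5 8)(7 9) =[0, 1, 2, 3, 14, 8, 13, 9, 5, 7, 10, 11, 6, 4, 12]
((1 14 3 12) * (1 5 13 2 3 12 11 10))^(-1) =((1 14 12 5 13 2 3 11 10))^(-1) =(1 10 11 3 2 13 5 12 14)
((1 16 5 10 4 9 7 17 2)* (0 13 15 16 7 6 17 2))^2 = (0 15 5 4 6)(1 2 7)(9 17 13 16 10)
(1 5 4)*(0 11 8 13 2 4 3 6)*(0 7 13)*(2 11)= (0 2 4 1 5 3 6 7 13 11 8)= [2, 5, 4, 6, 1, 3, 7, 13, 0, 9, 10, 8, 12, 11]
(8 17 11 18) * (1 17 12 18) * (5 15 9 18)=(1 17 11)(5 15 9 18 8 12)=[0, 17, 2, 3, 4, 15, 6, 7, 12, 18, 10, 1, 5, 13, 14, 9, 16, 11, 8]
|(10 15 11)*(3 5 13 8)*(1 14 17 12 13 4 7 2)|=|(1 14 17 12 13 8 3 5 4 7 2)(10 15 11)|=33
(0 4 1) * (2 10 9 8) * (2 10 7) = [4, 0, 7, 3, 1, 5, 6, 2, 10, 8, 9] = (0 4 1)(2 7)(8 10 9)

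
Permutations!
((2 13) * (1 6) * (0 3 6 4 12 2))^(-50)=(0 2 4 6)(1 3 13 12)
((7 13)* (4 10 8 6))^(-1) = (4 6 8 10)(7 13)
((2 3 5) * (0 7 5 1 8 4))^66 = (0 5 3 8)(1 4 7 2)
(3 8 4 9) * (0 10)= [10, 1, 2, 8, 9, 5, 6, 7, 4, 3, 0]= (0 10)(3 8 4 9)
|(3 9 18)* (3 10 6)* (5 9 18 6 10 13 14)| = 7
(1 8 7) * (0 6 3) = (0 6 3)(1 8 7) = [6, 8, 2, 0, 4, 5, 3, 1, 7]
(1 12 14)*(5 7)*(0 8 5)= (0 8 5 7)(1 12 14)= [8, 12, 2, 3, 4, 7, 6, 0, 5, 9, 10, 11, 14, 13, 1]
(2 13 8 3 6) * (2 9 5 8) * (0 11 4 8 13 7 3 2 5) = [11, 1, 7, 6, 8, 13, 9, 3, 2, 0, 10, 4, 12, 5] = (0 11 4 8 2 7 3 6 9)(5 13)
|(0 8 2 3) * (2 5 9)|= 6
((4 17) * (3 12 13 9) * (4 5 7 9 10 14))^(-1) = (3 9 7 5 17 4 14 10 13 12)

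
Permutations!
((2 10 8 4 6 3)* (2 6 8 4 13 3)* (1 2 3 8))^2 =(13)(1 10)(2 4)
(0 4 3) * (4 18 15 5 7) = (0 18 15 5 7 4 3) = [18, 1, 2, 0, 3, 7, 6, 4, 8, 9, 10, 11, 12, 13, 14, 5, 16, 17, 15]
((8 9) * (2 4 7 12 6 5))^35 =(2 5 6 12 7 4)(8 9)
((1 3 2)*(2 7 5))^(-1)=(1 2 5 7 3)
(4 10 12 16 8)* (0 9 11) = (0 9 11)(4 10 12 16 8) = [9, 1, 2, 3, 10, 5, 6, 7, 4, 11, 12, 0, 16, 13, 14, 15, 8]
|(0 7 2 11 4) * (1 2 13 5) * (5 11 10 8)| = |(0 7 13 11 4)(1 2 10 8 5)| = 5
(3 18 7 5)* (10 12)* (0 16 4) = (0 16 4)(3 18 7 5)(10 12) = [16, 1, 2, 18, 0, 3, 6, 5, 8, 9, 12, 11, 10, 13, 14, 15, 4, 17, 7]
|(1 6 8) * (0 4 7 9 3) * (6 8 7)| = 6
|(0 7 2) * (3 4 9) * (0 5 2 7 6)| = |(0 6)(2 5)(3 4 9)| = 6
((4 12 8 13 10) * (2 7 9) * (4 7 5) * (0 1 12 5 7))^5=((0 1 12 8 13 10)(2 7 9)(4 5))^5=(0 10 13 8 12 1)(2 9 7)(4 5)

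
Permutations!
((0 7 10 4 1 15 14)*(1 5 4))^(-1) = ((0 7 10 1 15 14)(4 5))^(-1) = (0 14 15 1 10 7)(4 5)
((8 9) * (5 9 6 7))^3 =((5 9 8 6 7))^3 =(5 6 9 7 8)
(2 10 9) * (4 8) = [0, 1, 10, 3, 8, 5, 6, 7, 4, 2, 9] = (2 10 9)(4 8)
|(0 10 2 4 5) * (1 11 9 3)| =|(0 10 2 4 5)(1 11 9 3)| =20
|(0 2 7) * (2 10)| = 4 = |(0 10 2 7)|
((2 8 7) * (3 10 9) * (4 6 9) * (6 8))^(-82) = (2 8 10 9)(3 6 7 4)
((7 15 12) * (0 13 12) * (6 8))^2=((0 13 12 7 15)(6 8))^2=(0 12 15 13 7)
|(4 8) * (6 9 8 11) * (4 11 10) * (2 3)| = |(2 3)(4 10)(6 9 8 11)| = 4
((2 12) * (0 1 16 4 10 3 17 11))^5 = (0 3 16 11 10 1 17 4)(2 12)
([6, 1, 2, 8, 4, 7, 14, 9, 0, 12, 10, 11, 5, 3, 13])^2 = (0 14 3)(5 9)(6 13 8)(7 12)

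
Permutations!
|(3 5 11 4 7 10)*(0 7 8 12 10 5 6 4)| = 12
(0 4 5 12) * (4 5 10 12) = [5, 1, 2, 3, 10, 4, 6, 7, 8, 9, 12, 11, 0] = (0 5 4 10 12)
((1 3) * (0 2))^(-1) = (0 2)(1 3)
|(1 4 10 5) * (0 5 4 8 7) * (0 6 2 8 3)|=4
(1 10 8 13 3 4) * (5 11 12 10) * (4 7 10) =(1 5 11 12 4)(3 7 10 8 13) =[0, 5, 2, 7, 1, 11, 6, 10, 13, 9, 8, 12, 4, 3]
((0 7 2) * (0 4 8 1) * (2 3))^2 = ((0 7 3 2 4 8 1))^2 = (0 3 4 1 7 2 8)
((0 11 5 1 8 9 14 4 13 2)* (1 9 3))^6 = (0 13 14 5)(2 4 9 11)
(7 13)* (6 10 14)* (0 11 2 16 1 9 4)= [11, 9, 16, 3, 0, 5, 10, 13, 8, 4, 14, 2, 12, 7, 6, 15, 1]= (0 11 2 16 1 9 4)(6 10 14)(7 13)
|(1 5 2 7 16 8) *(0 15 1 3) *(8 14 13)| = 11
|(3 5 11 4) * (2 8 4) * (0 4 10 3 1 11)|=9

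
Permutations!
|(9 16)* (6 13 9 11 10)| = |(6 13 9 16 11 10)| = 6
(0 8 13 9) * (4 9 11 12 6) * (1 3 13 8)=(0 1 3 13 11 12 6 4 9)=[1, 3, 2, 13, 9, 5, 4, 7, 8, 0, 10, 12, 6, 11]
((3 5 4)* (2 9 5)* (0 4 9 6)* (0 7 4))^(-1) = ((2 6 7 4 3)(5 9))^(-1) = (2 3 4 7 6)(5 9)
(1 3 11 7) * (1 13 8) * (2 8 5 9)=(1 3 11 7 13 5 9 2 8)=[0, 3, 8, 11, 4, 9, 6, 13, 1, 2, 10, 7, 12, 5]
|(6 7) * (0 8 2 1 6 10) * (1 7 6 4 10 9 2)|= 15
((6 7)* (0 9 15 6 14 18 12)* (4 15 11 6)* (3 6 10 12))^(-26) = ((0 9 11 10 12)(3 6 7 14 18)(4 15))^(-26) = (0 12 10 11 9)(3 18 14 7 6)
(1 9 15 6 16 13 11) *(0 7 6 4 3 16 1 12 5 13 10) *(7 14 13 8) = [14, 9, 2, 16, 3, 8, 1, 6, 7, 15, 0, 12, 5, 11, 13, 4, 10] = (0 14 13 11 12 5 8 7 6 1 9 15 4 3 16 10)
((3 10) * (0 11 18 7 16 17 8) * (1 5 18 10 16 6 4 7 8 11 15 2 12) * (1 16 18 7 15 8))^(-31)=(0 8)(1 10 16 15 7 18 11 12 4 5 3 17 2 6)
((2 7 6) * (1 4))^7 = ((1 4)(2 7 6))^7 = (1 4)(2 7 6)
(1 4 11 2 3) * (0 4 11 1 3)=[4, 11, 0, 3, 1, 5, 6, 7, 8, 9, 10, 2]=(0 4 1 11 2)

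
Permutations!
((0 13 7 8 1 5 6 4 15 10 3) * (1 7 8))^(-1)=((0 13 8 7 1 5 6 4 15 10 3))^(-1)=(0 3 10 15 4 6 5 1 7 8 13)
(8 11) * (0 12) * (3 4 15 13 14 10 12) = (0 3 4 15 13 14 10 12)(8 11) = [3, 1, 2, 4, 15, 5, 6, 7, 11, 9, 12, 8, 0, 14, 10, 13]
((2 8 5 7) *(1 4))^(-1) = ((1 4)(2 8 5 7))^(-1) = (1 4)(2 7 5 8)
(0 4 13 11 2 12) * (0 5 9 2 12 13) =(0 4)(2 13 11 12 5 9) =[4, 1, 13, 3, 0, 9, 6, 7, 8, 2, 10, 12, 5, 11]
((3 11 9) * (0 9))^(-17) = ((0 9 3 11))^(-17) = (0 11 3 9)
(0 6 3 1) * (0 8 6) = (1 8 6 3) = [0, 8, 2, 1, 4, 5, 3, 7, 6]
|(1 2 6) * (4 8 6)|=|(1 2 4 8 6)|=5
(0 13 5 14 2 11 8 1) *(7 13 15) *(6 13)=(0 15 7 6 13 5 14 2 11 8 1)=[15, 0, 11, 3, 4, 14, 13, 6, 1, 9, 10, 8, 12, 5, 2, 7]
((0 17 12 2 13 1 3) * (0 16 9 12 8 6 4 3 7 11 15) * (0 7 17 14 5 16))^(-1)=(0 3 4 6 8 17 1 13 2 12 9 16 5 14)(7 15 11)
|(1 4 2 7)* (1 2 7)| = 4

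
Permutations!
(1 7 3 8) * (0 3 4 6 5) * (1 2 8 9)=(0 3 9 1 7 4 6 5)(2 8)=[3, 7, 8, 9, 6, 0, 5, 4, 2, 1]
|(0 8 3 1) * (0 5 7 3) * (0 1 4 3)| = 10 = |(0 8 1 5 7)(3 4)|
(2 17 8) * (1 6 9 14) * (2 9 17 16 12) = (1 6 17 8 9 14)(2 16 12) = [0, 6, 16, 3, 4, 5, 17, 7, 9, 14, 10, 11, 2, 13, 1, 15, 12, 8]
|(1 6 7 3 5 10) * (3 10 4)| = |(1 6 7 10)(3 5 4)| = 12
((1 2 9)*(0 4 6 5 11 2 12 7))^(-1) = (0 7 12 1 9 2 11 5 6 4)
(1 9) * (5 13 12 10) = (1 9)(5 13 12 10) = [0, 9, 2, 3, 4, 13, 6, 7, 8, 1, 5, 11, 10, 12]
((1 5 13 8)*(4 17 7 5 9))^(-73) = ((1 9 4 17 7 5 13 8))^(-73) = (1 8 13 5 7 17 4 9)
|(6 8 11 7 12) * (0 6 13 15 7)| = |(0 6 8 11)(7 12 13 15)| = 4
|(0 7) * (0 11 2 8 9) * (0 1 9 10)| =|(0 7 11 2 8 10)(1 9)| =6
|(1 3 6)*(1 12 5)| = 5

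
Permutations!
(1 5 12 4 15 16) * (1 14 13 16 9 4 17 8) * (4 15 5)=[0, 4, 2, 3, 5, 12, 6, 7, 1, 15, 10, 11, 17, 16, 13, 9, 14, 8]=(1 4 5 12 17 8)(9 15)(13 16 14)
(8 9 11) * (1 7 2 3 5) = [0, 7, 3, 5, 4, 1, 6, 2, 9, 11, 10, 8] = (1 7 2 3 5)(8 9 11)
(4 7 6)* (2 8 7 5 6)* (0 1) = (0 1)(2 8 7)(4 5 6) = [1, 0, 8, 3, 5, 6, 4, 2, 7]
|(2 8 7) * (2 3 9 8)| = 4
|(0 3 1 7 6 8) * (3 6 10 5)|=15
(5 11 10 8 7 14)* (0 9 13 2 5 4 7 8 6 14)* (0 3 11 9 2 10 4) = (0 2 5 9 13 10 6 14)(3 11 4 7) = [2, 1, 5, 11, 7, 9, 14, 3, 8, 13, 6, 4, 12, 10, 0]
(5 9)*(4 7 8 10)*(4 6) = (4 7 8 10 6)(5 9) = [0, 1, 2, 3, 7, 9, 4, 8, 10, 5, 6]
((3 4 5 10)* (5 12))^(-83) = ((3 4 12 5 10))^(-83) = (3 12 10 4 5)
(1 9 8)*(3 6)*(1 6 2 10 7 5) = (1 9 8 6 3 2 10 7 5) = [0, 9, 10, 2, 4, 1, 3, 5, 6, 8, 7]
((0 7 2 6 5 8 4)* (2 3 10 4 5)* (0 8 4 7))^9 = ((2 6)(3 10 7)(4 8 5))^9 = (10)(2 6)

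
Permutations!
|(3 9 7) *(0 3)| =4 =|(0 3 9 7)|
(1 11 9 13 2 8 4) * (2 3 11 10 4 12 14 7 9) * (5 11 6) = (1 10 4)(2 8 12 14 7 9 13 3 6 5 11) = [0, 10, 8, 6, 1, 11, 5, 9, 12, 13, 4, 2, 14, 3, 7]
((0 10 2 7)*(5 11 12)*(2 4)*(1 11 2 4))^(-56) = ((0 10 1 11 12 5 2 7))^(-56) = (12)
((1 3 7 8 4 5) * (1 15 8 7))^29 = (1 3)(4 5 15 8)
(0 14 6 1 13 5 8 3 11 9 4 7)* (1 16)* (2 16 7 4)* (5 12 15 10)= (0 14 6 7)(1 13 12 15 10 5 8 3 11 9 2 16)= [14, 13, 16, 11, 4, 8, 7, 0, 3, 2, 5, 9, 15, 12, 6, 10, 1]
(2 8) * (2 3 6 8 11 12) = (2 11 12)(3 6 8) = [0, 1, 11, 6, 4, 5, 8, 7, 3, 9, 10, 12, 2]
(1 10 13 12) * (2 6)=(1 10 13 12)(2 6)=[0, 10, 6, 3, 4, 5, 2, 7, 8, 9, 13, 11, 1, 12]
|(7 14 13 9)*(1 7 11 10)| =|(1 7 14 13 9 11 10)| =7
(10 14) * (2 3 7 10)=(2 3 7 10 14)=[0, 1, 3, 7, 4, 5, 6, 10, 8, 9, 14, 11, 12, 13, 2]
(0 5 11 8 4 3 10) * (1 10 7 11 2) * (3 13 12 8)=(0 5 2 1 10)(3 7 11)(4 13 12 8)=[5, 10, 1, 7, 13, 2, 6, 11, 4, 9, 0, 3, 8, 12]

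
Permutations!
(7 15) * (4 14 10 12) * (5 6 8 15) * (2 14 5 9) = [0, 1, 14, 3, 5, 6, 8, 9, 15, 2, 12, 11, 4, 13, 10, 7] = (2 14 10 12 4 5 6 8 15 7 9)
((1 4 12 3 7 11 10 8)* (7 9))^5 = ((1 4 12 3 9 7 11 10 8))^5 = (1 7 4 11 12 10 3 8 9)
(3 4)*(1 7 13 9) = (1 7 13 9)(3 4) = [0, 7, 2, 4, 3, 5, 6, 13, 8, 1, 10, 11, 12, 9]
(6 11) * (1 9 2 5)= (1 9 2 5)(6 11)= [0, 9, 5, 3, 4, 1, 11, 7, 8, 2, 10, 6]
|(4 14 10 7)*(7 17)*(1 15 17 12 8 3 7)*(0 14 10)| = |(0 14)(1 15 17)(3 7 4 10 12 8)| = 6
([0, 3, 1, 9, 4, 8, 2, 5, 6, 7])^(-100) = [0, 5, 7, 8, 4, 1, 9, 2, 3, 6]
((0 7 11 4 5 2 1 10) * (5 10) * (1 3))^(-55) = ((0 7 11 4 10)(1 5 2 3))^(-55) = (11)(1 5 2 3)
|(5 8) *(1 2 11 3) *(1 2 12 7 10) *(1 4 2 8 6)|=|(1 12 7 10 4 2 11 3 8 5 6)|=11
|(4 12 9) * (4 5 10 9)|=|(4 12)(5 10 9)|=6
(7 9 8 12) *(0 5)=(0 5)(7 9 8 12)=[5, 1, 2, 3, 4, 0, 6, 9, 12, 8, 10, 11, 7]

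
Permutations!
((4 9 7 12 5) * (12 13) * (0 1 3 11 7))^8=(0 4 12 7 3)(1 9 5 13 11)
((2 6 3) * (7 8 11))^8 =(2 3 6)(7 11 8) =((2 6 3)(7 8 11))^8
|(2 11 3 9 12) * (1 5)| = |(1 5)(2 11 3 9 12)| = 10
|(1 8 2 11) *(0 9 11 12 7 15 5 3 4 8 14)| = |(0 9 11 1 14)(2 12 7 15 5 3 4 8)| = 40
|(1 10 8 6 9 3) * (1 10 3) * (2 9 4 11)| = 9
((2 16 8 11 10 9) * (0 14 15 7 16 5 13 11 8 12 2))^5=(0 12 10 7 13 14 2 9 16 11 15 5)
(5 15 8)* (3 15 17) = [0, 1, 2, 15, 4, 17, 6, 7, 5, 9, 10, 11, 12, 13, 14, 8, 16, 3] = (3 15 8 5 17)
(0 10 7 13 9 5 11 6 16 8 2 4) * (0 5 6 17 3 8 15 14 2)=[10, 1, 4, 8, 5, 11, 16, 13, 0, 6, 7, 17, 12, 9, 2, 14, 15, 3]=(0 10 7 13 9 6 16 15 14 2 4 5 11 17 3 8)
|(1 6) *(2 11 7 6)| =|(1 2 11 7 6)| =5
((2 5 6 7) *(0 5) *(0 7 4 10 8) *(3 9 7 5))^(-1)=((0 3 9 7 2 5 6 4 10 8))^(-1)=(0 8 10 4 6 5 2 7 9 3)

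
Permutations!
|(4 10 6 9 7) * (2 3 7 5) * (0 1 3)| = 10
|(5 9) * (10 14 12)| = 6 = |(5 9)(10 14 12)|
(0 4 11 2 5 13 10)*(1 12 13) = (0 4 11 2 5 1 12 13 10) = [4, 12, 5, 3, 11, 1, 6, 7, 8, 9, 0, 2, 13, 10]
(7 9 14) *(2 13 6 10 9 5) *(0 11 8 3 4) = (0 11 8 3 4)(2 13 6 10 9 14 7 5) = [11, 1, 13, 4, 0, 2, 10, 5, 3, 14, 9, 8, 12, 6, 7]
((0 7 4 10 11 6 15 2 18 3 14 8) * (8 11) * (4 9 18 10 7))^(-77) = ((0 4 7 9 18 3 14 11 6 15 2 10 8))^(-77) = (0 4 7 9 18 3 14 11 6 15 2 10 8)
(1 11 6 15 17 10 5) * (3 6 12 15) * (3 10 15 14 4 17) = (1 11 12 14 4 17 15 3 6 10 5) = [0, 11, 2, 6, 17, 1, 10, 7, 8, 9, 5, 12, 14, 13, 4, 3, 16, 15]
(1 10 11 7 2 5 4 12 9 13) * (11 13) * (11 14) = (1 10 13)(2 5 4 12 9 14 11 7) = [0, 10, 5, 3, 12, 4, 6, 2, 8, 14, 13, 7, 9, 1, 11]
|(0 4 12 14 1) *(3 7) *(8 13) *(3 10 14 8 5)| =11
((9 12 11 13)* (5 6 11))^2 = (5 11 9)(6 13 12)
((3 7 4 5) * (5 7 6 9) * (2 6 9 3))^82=(2 3 5 6 9)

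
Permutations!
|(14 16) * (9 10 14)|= 4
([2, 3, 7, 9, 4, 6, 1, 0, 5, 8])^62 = [7, 9, 0, 8, 4, 1, 3, 2, 6, 5]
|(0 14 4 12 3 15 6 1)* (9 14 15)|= 20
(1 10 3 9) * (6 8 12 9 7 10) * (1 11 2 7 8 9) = (1 6 9 11 2 7 10 3 8 12) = [0, 6, 7, 8, 4, 5, 9, 10, 12, 11, 3, 2, 1]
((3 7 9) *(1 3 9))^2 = (9)(1 7 3)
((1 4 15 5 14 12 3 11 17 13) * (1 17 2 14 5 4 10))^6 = ((1 10)(2 14 12 3 11)(4 15)(13 17))^6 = (17)(2 14 12 3 11)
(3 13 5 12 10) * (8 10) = (3 13 5 12 8 10) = [0, 1, 2, 13, 4, 12, 6, 7, 10, 9, 3, 11, 8, 5]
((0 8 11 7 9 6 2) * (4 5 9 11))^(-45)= ((0 8 4 5 9 6 2)(7 11))^(-45)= (0 9 8 6 4 2 5)(7 11)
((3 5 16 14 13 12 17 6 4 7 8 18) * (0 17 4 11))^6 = ((0 17 6 11)(3 5 16 14 13 12 4 7 8 18))^6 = (0 6)(3 4 16 8 13)(5 7 14 18 12)(11 17)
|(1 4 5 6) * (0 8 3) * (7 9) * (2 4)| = |(0 8 3)(1 2 4 5 6)(7 9)| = 30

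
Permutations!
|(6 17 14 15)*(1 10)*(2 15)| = 10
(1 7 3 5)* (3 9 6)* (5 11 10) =(1 7 9 6 3 11 10 5) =[0, 7, 2, 11, 4, 1, 3, 9, 8, 6, 5, 10]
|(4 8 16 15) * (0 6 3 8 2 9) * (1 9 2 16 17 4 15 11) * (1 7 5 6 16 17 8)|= 18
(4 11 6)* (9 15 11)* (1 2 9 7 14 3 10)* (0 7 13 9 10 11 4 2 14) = (0 7)(1 14 3 11 6 2 10)(4 13 9 15) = [7, 14, 10, 11, 13, 5, 2, 0, 8, 15, 1, 6, 12, 9, 3, 4]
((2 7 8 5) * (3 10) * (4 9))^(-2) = ((2 7 8 5)(3 10)(4 9))^(-2) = (10)(2 8)(5 7)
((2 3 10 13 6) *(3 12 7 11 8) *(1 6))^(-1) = ((1 6 2 12 7 11 8 3 10 13))^(-1) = (1 13 10 3 8 11 7 12 2 6)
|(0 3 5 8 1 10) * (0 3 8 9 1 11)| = |(0 8 11)(1 10 3 5 9)| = 15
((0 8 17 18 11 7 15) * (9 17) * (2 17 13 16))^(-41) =(0 13 17 7 8 16 18 15 9 2 11)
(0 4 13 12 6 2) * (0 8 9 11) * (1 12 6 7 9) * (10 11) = [4, 12, 8, 3, 13, 5, 2, 9, 1, 10, 11, 0, 7, 6] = (0 4 13 6 2 8 1 12 7 9 10 11)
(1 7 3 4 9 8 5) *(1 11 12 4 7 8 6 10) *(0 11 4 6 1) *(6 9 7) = (0 11 12 9 1 8 5 4 7 3 6 10) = [11, 8, 2, 6, 7, 4, 10, 3, 5, 1, 0, 12, 9]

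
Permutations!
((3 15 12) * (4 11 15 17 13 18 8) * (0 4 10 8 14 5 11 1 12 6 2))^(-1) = (0 2 6 15 11 5 14 18 13 17 3 12 1 4)(8 10)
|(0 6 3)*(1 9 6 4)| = 6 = |(0 4 1 9 6 3)|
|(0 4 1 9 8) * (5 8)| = 6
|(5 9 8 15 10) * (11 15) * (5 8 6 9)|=4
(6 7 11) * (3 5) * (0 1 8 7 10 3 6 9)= [1, 8, 2, 5, 4, 6, 10, 11, 7, 0, 3, 9]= (0 1 8 7 11 9)(3 5 6 10)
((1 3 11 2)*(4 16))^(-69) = (1 2 11 3)(4 16)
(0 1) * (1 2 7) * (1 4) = (0 2 7 4 1) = [2, 0, 7, 3, 1, 5, 6, 4]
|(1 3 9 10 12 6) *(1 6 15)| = |(1 3 9 10 12 15)| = 6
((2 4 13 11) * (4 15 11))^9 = (15)(4 13)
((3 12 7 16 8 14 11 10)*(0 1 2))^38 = (0 2 1)(3 11 8 7)(10 14 16 12)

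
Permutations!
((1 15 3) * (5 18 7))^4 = (1 15 3)(5 18 7)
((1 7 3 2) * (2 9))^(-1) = ((1 7 3 9 2))^(-1) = (1 2 9 3 7)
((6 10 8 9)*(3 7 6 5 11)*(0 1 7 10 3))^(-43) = ((0 1 7 6 3 10 8 9 5 11))^(-43) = (0 9 3 1 5 10 7 11 8 6)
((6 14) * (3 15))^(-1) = (3 15)(6 14)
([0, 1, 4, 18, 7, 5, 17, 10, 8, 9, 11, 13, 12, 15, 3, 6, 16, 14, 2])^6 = [0, 1, 15, 11, 6, 5, 4, 17, 8, 9, 14, 3, 12, 18, 10, 2, 16, 7, 13]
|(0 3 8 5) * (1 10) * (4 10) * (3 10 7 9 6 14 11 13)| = 13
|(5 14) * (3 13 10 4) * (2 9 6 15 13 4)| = 6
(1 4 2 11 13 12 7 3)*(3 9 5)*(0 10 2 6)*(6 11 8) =(0 10 2 8 6)(1 4 11 13 12 7 9 5 3) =[10, 4, 8, 1, 11, 3, 0, 9, 6, 5, 2, 13, 7, 12]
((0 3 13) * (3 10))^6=((0 10 3 13))^6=(0 3)(10 13)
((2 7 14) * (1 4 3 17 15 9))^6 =(17)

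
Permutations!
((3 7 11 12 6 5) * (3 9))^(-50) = (3 9 5 6 12 11 7) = ((3 7 11 12 6 5 9))^(-50)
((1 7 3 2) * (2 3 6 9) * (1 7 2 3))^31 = ((1 2 7 6 9 3))^31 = (1 2 7 6 9 3)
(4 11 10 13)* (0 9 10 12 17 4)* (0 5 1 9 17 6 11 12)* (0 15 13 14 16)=(0 17 4 12 6 11 15 13 5 1 9 10 14 16)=[17, 9, 2, 3, 12, 1, 11, 7, 8, 10, 14, 15, 6, 5, 16, 13, 0, 4]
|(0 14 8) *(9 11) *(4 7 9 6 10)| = 6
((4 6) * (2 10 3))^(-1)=((2 10 3)(4 6))^(-1)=(2 3 10)(4 6)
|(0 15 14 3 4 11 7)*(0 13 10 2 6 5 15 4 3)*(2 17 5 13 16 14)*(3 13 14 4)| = |(0 3 13 10 17 5 15 2 6 14)(4 11 7 16)| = 20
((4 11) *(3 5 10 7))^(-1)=(3 7 10 5)(4 11)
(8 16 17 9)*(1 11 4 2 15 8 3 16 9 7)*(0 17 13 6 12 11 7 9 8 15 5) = (0 17 9 3 16 13 6 12 11 4 2 5)(1 7) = [17, 7, 5, 16, 2, 0, 12, 1, 8, 3, 10, 4, 11, 6, 14, 15, 13, 9]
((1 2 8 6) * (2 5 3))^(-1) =(1 6 8 2 3 5)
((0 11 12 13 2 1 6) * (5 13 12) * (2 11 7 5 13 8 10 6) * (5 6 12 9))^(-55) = (0 6 7)(1 2)(11 13)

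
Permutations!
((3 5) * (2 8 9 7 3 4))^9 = (2 9 3 4 8 7 5)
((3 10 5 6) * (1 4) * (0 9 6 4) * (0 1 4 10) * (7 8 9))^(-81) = (0 9)(3 8)(5 10)(6 7)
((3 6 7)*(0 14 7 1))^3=((0 14 7 3 6 1))^3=(0 3)(1 7)(6 14)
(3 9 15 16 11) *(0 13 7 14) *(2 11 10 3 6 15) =(0 13 7 14)(2 11 6 15 16 10 3 9) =[13, 1, 11, 9, 4, 5, 15, 14, 8, 2, 3, 6, 12, 7, 0, 16, 10]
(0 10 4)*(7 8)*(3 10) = (0 3 10 4)(7 8) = [3, 1, 2, 10, 0, 5, 6, 8, 7, 9, 4]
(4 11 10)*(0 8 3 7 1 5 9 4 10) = [8, 5, 2, 7, 11, 9, 6, 1, 3, 4, 10, 0] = (0 8 3 7 1 5 9 4 11)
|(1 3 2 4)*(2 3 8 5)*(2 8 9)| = |(1 9 2 4)(5 8)| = 4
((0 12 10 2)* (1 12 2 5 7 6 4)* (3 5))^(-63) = (0 2)(1 12 10 3 5 7 6 4)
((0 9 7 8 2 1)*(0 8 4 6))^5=((0 9 7 4 6)(1 8 2))^5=(9)(1 2 8)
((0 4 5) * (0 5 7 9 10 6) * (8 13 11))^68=((0 4 7 9 10 6)(8 13 11))^68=(0 7 10)(4 9 6)(8 11 13)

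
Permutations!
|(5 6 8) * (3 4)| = |(3 4)(5 6 8)| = 6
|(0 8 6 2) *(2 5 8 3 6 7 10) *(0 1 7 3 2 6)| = |(0 2 1 7 10 6 5 8 3)| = 9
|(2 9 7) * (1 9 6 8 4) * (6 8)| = |(1 9 7 2 8 4)| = 6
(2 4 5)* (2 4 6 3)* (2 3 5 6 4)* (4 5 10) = [0, 1, 5, 3, 6, 2, 10, 7, 8, 9, 4] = (2 5)(4 6 10)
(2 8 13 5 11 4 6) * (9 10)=(2 8 13 5 11 4 6)(9 10)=[0, 1, 8, 3, 6, 11, 2, 7, 13, 10, 9, 4, 12, 5]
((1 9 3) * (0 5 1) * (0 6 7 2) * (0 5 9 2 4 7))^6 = ((0 9 3 6)(1 2 5)(4 7))^6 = (0 3)(6 9)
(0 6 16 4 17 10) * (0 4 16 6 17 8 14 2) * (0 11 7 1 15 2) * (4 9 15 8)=(0 17 10 9 15 2 11 7 1 8 14)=[17, 8, 11, 3, 4, 5, 6, 1, 14, 15, 9, 7, 12, 13, 0, 2, 16, 10]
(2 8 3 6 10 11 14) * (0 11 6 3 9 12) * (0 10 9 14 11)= (2 8 14)(6 9 12 10)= [0, 1, 8, 3, 4, 5, 9, 7, 14, 12, 6, 11, 10, 13, 2]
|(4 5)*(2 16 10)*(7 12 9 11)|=|(2 16 10)(4 5)(7 12 9 11)|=12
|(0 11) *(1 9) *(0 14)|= |(0 11 14)(1 9)|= 6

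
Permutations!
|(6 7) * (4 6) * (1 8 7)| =5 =|(1 8 7 4 6)|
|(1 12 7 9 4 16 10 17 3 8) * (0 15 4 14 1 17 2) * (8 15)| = |(0 8 17 3 15 4 16 10 2)(1 12 7 9 14)| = 45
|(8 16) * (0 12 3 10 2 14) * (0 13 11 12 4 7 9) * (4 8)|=|(0 8 16 4 7 9)(2 14 13 11 12 3 10)|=42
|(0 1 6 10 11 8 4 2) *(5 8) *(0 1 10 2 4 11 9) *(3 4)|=|(0 10 9)(1 6 2)(3 4)(5 8 11)|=6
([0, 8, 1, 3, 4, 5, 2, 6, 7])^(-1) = [0, 2, 6, 3, 4, 5, 7, 8, 1]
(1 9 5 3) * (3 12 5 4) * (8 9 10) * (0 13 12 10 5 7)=[13, 5, 2, 1, 3, 10, 6, 0, 9, 4, 8, 11, 7, 12]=(0 13 12 7)(1 5 10 8 9 4 3)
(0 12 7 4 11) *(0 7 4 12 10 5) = (0 10 5)(4 11 7 12) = [10, 1, 2, 3, 11, 0, 6, 12, 8, 9, 5, 7, 4]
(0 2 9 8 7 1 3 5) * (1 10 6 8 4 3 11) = (0 2 9 4 3 5)(1 11)(6 8 7 10) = [2, 11, 9, 5, 3, 0, 8, 10, 7, 4, 6, 1]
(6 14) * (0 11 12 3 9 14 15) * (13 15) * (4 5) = (0 11 12 3 9 14 6 13 15)(4 5) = [11, 1, 2, 9, 5, 4, 13, 7, 8, 14, 10, 12, 3, 15, 6, 0]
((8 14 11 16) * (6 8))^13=(6 11 8 16 14)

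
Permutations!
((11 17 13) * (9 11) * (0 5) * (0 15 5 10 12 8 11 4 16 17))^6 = ((0 10 12 8 11)(4 16 17 13 9)(5 15))^6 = (0 10 12 8 11)(4 16 17 13 9)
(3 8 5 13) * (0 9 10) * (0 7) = (0 9 10 7)(3 8 5 13) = [9, 1, 2, 8, 4, 13, 6, 0, 5, 10, 7, 11, 12, 3]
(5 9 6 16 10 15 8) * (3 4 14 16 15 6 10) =[0, 1, 2, 4, 14, 9, 15, 7, 5, 10, 6, 11, 12, 13, 16, 8, 3] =(3 4 14 16)(5 9 10 6 15 8)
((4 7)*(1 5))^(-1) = (1 5)(4 7) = ((1 5)(4 7))^(-1)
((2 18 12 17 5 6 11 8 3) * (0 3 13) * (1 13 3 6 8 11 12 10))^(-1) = (0 13 1 10 18 2 3 8 5 17 12 6)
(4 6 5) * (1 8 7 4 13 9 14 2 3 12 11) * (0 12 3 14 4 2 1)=(0 12 11)(1 8 7 2 14)(4 6 5 13 9)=[12, 8, 14, 3, 6, 13, 5, 2, 7, 4, 10, 0, 11, 9, 1]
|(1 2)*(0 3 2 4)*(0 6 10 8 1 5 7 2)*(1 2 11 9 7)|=|(0 3)(1 4 6 10 8 2 5)(7 11 9)|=42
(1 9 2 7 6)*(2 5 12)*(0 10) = (0 10)(1 9 5 12 2 7 6) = [10, 9, 7, 3, 4, 12, 1, 6, 8, 5, 0, 11, 2]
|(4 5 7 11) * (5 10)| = |(4 10 5 7 11)| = 5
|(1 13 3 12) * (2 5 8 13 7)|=|(1 7 2 5 8 13 3 12)|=8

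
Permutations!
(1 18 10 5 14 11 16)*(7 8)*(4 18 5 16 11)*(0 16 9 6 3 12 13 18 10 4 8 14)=[16, 5, 2, 12, 10, 0, 3, 14, 7, 6, 9, 11, 13, 18, 8, 15, 1, 17, 4]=(0 16 1 5)(3 12 13 18 4 10 9 6)(7 14 8)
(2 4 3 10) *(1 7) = (1 7)(2 4 3 10) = [0, 7, 4, 10, 3, 5, 6, 1, 8, 9, 2]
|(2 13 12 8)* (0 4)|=|(0 4)(2 13 12 8)|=4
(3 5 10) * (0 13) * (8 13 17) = (0 17 8 13)(3 5 10) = [17, 1, 2, 5, 4, 10, 6, 7, 13, 9, 3, 11, 12, 0, 14, 15, 16, 8]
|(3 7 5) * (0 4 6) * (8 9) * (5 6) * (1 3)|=14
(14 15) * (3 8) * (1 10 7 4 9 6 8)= [0, 10, 2, 1, 9, 5, 8, 4, 3, 6, 7, 11, 12, 13, 15, 14]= (1 10 7 4 9 6 8 3)(14 15)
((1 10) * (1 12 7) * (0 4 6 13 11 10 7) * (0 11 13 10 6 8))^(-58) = ((13)(0 4 8)(1 7)(6 10 12 11))^(-58) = (13)(0 8 4)(6 12)(10 11)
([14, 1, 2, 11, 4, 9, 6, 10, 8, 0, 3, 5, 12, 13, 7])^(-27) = [11, 1, 2, 14, 4, 10, 6, 9, 8, 3, 0, 7, 12, 13, 5]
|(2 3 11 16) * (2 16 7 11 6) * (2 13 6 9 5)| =|(16)(2 3 9 5)(6 13)(7 11)| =4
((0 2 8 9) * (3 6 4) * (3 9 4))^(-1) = (0 9 4 8 2)(3 6)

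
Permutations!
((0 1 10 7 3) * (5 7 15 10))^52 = (15)(0 5 3 1 7)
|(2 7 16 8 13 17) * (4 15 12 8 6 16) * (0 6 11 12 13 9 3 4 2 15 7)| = |(0 6 16 11 12 8 9 3 4 7 2)(13 17 15)| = 33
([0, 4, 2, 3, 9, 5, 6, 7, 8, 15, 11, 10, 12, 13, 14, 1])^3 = (1 15 9 4)(10 11)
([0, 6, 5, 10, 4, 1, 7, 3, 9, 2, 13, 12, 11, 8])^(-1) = [0, 5, 9, 7, 4, 2, 1, 6, 13, 8, 3, 12, 11, 10]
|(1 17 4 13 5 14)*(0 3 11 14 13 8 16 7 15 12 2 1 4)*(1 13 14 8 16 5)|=15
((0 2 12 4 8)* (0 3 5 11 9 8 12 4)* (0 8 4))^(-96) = (3 11 4 8 5 9 12)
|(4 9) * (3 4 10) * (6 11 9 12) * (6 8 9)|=6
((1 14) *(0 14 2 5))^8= ((0 14 1 2 5))^8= (0 2 14 5 1)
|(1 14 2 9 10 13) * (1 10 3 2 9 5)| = 6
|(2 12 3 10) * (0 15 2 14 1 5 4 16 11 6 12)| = 30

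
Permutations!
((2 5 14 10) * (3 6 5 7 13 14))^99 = ((2 7 13 14 10)(3 6 5))^99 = (2 10 14 13 7)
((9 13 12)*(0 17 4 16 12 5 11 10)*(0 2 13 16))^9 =(17)(2 10 11 5 13)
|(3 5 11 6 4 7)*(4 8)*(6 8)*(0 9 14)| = 6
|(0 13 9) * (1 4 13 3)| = |(0 3 1 4 13 9)| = 6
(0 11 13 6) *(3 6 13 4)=(13)(0 11 4 3 6)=[11, 1, 2, 6, 3, 5, 0, 7, 8, 9, 10, 4, 12, 13]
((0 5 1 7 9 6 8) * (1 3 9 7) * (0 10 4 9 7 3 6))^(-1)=(0 9 4 10 8 6 5)(3 7)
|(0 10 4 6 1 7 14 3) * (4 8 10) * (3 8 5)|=10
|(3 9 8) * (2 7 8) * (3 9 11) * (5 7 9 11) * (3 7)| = 6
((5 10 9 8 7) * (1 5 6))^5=((1 5 10 9 8 7 6))^5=(1 7 9 5 6 8 10)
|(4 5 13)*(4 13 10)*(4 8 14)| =5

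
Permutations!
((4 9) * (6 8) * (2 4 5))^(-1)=(2 5 9 4)(6 8)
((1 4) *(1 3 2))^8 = ((1 4 3 2))^8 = (4)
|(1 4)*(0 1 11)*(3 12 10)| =|(0 1 4 11)(3 12 10)| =12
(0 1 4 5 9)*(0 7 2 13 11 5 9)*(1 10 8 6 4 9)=(0 10 8 6 4 1 9 7 2 13 11 5)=[10, 9, 13, 3, 1, 0, 4, 2, 6, 7, 8, 5, 12, 11]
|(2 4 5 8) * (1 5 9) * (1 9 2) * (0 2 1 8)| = 5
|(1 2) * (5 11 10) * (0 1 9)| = 12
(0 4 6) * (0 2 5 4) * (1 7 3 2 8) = [0, 7, 5, 2, 6, 4, 8, 3, 1] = (1 7 3 2 5 4 6 8)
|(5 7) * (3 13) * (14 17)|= |(3 13)(5 7)(14 17)|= 2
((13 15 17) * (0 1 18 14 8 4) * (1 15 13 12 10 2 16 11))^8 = ((0 15 17 12 10 2 16 11 1 18 14 8 4))^8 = (0 1 12 8 16 15 18 10 4 11 17 14 2)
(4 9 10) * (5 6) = (4 9 10)(5 6) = [0, 1, 2, 3, 9, 6, 5, 7, 8, 10, 4]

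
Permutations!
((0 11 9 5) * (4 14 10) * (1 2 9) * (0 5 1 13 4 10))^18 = ((0 11 13 4 14)(1 2 9))^18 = (0 4 11 14 13)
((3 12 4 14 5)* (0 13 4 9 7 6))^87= (0 9 5 13 7 3 4 6 12 14)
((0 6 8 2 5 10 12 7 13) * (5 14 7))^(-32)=(0 2 13 8 7 6 14)(5 10 12)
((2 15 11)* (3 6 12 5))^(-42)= ((2 15 11)(3 6 12 5))^(-42)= (15)(3 12)(5 6)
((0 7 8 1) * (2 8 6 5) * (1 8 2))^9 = ((8)(0 7 6 5 1))^9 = (8)(0 1 5 6 7)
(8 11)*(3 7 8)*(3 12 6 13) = (3 7 8 11 12 6 13) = [0, 1, 2, 7, 4, 5, 13, 8, 11, 9, 10, 12, 6, 3]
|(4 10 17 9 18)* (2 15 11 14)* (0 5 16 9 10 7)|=28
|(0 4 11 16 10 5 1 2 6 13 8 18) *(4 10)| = 9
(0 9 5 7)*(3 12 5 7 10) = (0 9 7)(3 12 5 10) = [9, 1, 2, 12, 4, 10, 6, 0, 8, 7, 3, 11, 5]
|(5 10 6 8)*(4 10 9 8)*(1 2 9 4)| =8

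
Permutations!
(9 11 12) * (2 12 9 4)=(2 12 4)(9 11)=[0, 1, 12, 3, 2, 5, 6, 7, 8, 11, 10, 9, 4]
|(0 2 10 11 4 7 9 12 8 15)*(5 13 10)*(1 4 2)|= 40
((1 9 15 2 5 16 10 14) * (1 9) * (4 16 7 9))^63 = (2 9 5 15 7)(4 14 10 16)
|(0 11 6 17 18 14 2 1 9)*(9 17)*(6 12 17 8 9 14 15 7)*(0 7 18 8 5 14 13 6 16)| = |(0 11 12 17 8 9 7 16)(1 5 14 2)(6 13)(15 18)| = 8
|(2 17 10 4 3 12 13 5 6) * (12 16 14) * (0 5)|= 12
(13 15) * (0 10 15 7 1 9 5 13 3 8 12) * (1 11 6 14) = [10, 9, 2, 8, 4, 13, 14, 11, 12, 5, 15, 6, 0, 7, 1, 3] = (0 10 15 3 8 12)(1 9 5 13 7 11 6 14)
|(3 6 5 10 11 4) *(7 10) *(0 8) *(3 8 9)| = |(0 9 3 6 5 7 10 11 4 8)| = 10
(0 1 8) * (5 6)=(0 1 8)(5 6)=[1, 8, 2, 3, 4, 6, 5, 7, 0]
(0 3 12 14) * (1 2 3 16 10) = (0 16 10 1 2 3 12 14) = [16, 2, 3, 12, 4, 5, 6, 7, 8, 9, 1, 11, 14, 13, 0, 15, 10]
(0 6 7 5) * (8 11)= (0 6 7 5)(8 11)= [6, 1, 2, 3, 4, 0, 7, 5, 11, 9, 10, 8]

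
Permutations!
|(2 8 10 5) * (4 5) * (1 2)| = 6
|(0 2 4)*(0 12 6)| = 5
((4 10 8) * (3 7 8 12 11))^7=((3 7 8 4 10 12 11))^7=(12)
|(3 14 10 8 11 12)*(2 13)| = 6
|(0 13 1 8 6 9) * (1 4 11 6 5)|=6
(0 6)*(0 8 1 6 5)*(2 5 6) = [6, 2, 5, 3, 4, 0, 8, 7, 1] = (0 6 8 1 2 5)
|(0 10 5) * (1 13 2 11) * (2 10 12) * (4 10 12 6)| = |(0 6 4 10 5)(1 13 12 2 11)| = 5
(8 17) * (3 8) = (3 8 17) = [0, 1, 2, 8, 4, 5, 6, 7, 17, 9, 10, 11, 12, 13, 14, 15, 16, 3]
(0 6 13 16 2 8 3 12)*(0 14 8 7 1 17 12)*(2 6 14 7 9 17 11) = (0 14 8 3)(1 11 2 9 17 12 7)(6 13 16) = [14, 11, 9, 0, 4, 5, 13, 1, 3, 17, 10, 2, 7, 16, 8, 15, 6, 12]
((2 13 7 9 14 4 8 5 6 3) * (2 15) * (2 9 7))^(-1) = (2 13)(3 6 5 8 4 14 9 15)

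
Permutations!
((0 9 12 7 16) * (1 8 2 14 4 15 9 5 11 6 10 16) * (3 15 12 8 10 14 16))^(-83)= (0 8 3 7 14 5 2 15 1 4 11 16 9 10 12 6)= ((0 5 11 6 14 4 12 7 1 10 3 15 9 8 2 16))^(-83)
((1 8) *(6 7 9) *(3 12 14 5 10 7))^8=((1 8)(3 12 14 5 10 7 9 6))^8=(14)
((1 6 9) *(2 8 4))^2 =(1 9 6)(2 4 8)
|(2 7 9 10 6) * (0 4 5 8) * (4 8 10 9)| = 6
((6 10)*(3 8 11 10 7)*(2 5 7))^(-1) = ((2 5 7 3 8 11 10 6))^(-1) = (2 6 10 11 8 3 7 5)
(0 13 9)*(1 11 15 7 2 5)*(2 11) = [13, 2, 5, 3, 4, 1, 6, 11, 8, 0, 10, 15, 12, 9, 14, 7] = (0 13 9)(1 2 5)(7 11 15)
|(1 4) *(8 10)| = 2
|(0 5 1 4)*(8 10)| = 4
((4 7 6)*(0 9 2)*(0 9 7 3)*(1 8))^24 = (9)(0 3 4 6 7)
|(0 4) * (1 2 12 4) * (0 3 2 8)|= 12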